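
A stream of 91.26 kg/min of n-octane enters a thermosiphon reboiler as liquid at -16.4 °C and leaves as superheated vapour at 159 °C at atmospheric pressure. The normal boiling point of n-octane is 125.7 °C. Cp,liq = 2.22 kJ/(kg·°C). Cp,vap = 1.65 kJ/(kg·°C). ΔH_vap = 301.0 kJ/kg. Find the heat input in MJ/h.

liquid -16.4→125.7 °C: 315.46 kJ/kg
vaporisation at 125.7 °C: 301 kJ/kg
vapour 125.7→159 °C: 54.945 kJ/kg
Δh = 315.46 + 301 + 54.945 = 671.41 kJ/kg
Q = ṁ·Δh = 91.26 kg/min × 671.41 kJ/kg = 61273 kJ/min
|Q| = 1021.2 kW = 3676.4 MJ/h

Q = 3680 MJ/h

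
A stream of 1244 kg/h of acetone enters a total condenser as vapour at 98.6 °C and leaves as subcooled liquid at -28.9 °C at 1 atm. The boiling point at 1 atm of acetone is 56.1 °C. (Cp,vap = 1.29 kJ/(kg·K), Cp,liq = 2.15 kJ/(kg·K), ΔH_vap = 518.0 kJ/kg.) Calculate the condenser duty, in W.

vapour 98.6→56.1 °C: -54.825 kJ/kg
condensation at 56.1 °C: -518 kJ/kg
liquid 56.1→-28.9 °C: -182.75 kJ/kg
Δh = -54.825 + -518 + -182.75 = -755.58 kJ/kg
Q = ṁ·Δh = 1244 kg/h × -755.58 kJ/kg = -939940 kJ/h
|Q| = 261.09 kW = 261090 W

Q_c = 261000 W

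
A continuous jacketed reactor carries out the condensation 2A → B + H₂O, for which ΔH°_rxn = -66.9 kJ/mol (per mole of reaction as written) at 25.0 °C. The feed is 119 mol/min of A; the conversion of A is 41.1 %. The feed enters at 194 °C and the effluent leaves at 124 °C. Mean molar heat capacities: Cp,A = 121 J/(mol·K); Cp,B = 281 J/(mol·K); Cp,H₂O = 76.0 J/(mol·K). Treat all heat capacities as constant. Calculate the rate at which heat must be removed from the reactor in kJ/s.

Q_out = 39.4 kJ/s

Extent of reaction ξ = 0.411 × 119 / 2 = 24.454 mol/min
Reaction term: ξ·ΔH°_rxn = 24.454 × -66.9 = -1636 kJ/min
Sensible, feed 194→25 °C: -2433.4 kJ/min
Outlet flows (mol/min): A 70.091, B 24.454, H₂O 24.454
Sensible, products 25→124 °C: 1703.9 kJ/min
Q = ΔH = -2365.5 kJ/min = -39.425 kW
Heat removed = 39.425 kJ/s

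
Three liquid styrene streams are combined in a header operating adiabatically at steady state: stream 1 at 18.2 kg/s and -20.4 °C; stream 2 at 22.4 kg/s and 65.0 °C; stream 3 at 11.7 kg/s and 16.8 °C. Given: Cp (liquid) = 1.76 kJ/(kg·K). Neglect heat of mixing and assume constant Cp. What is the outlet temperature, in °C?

T_out = 24.5 °C

Energy balance with Q = 0: Σ ṁᵢCp,ᵢ(T_out − Tᵢ) = 0
Σ ṁᵢCp,ᵢTᵢ = 18.2×1.76×-20.4 + 22.4×1.76×65.0 + 11.7×1.76×16.8 = 2255.1
Σ ṁᵢCp,ᵢ = 18.2×1.76 + 22.4×1.76 + 11.7×1.76 = 92.048
T_out = 2255.1 / 92.048 = 24.499 °C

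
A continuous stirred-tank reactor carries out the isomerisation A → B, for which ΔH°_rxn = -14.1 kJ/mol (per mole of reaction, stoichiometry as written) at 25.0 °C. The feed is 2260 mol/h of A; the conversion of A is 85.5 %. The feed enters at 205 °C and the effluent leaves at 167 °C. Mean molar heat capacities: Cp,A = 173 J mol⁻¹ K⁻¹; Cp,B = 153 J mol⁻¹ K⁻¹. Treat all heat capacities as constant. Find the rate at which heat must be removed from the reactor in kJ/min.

Q_out = 793 kJ/min

Extent of reaction ξ = 0.855 × 2260 = 1932.3 mol/h
Reaction term: ξ·ΔH°_rxn = 1932.3 × -14.1 = -27245 kJ/h
Sensible, feed 205→25 °C: -70376 kJ/h
Outlet flows (mol/h): A 327.7, B 1932.3
Sensible, products 25→167 °C: 50031 kJ/h
Q = ΔH = -47590 kJ/h = -13.22 kW
Heat removed = 793.17 kJ/min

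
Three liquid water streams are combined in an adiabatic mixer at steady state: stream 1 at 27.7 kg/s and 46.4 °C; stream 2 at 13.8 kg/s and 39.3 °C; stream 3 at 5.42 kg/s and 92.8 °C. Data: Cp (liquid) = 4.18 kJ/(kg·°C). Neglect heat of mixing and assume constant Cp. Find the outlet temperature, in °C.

Adiabatic, steady state ⇒ Σ ṁᵢCp,ᵢ(T_out − Tᵢ) = 0
T_out = Σ ṁᵢCp,ᵢTᵢ / Σ ṁᵢCp,ᵢ
      = 9741.9 / 196.13 = 49.672 °C

T_out = 49.7 °C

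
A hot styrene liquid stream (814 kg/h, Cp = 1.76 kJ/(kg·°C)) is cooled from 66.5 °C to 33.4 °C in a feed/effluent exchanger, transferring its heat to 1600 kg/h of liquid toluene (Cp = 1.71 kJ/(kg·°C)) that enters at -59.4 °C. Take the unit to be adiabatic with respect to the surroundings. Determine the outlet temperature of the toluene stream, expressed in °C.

T_c,out = -42.1 °C

Heat released by hot stream: Q = 814 × 1.76 × (66.5 − 33.4) = 47420 kJ/h
Energy balance on cold side (adiabatic exchanger): Q = ṁ_c·Cp_c·(T_c,out − T_c,in)
T_c,out = -59.4 + 47420/(1600 × 1.71) = -42.068 °C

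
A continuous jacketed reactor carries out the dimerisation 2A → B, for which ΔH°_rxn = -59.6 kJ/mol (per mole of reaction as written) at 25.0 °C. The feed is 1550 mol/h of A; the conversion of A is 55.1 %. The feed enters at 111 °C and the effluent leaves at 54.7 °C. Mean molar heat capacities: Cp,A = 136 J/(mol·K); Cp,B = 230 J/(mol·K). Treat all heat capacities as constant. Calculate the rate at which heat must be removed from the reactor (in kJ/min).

Q_out = 631 kJ/min

Extent of reaction ξ = 0.551 × 1550 / 2 = 427.03 mol/h
Reaction term: ξ·ΔH°_rxn = 427.03 × -59.6 = -25451 kJ/h
Sensible, feed 111→25 °C: -18129 kJ/h
Outlet flows (mol/h): A 695.95, B 427.03
Sensible, products 25→54.7 °C: 5728.1 kJ/h
Q = ΔH = -37851 kJ/h = -10.514 kW
Heat removed = 630.86 kJ/min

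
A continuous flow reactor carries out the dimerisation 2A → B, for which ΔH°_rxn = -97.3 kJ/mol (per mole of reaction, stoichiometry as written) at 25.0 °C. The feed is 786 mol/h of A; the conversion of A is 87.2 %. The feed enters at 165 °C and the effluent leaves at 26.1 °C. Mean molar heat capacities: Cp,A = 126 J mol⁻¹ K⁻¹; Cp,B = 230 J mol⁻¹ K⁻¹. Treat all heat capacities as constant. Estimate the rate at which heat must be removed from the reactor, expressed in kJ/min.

Q_out = 785 kJ/min

Extent of reaction ξ = 0.872 × 786 / 2 = 342.7 mol/h
Reaction term: ξ·ΔH°_rxn = 342.7 × -97.3 = -33344 kJ/h
Sensible, feed 165→25 °C: -13865 kJ/h
Outlet flows (mol/h): A 100.61, B 342.7
Sensible, products 25→26.1 °C: 100.65 kJ/h
Q = ΔH = -47109 kJ/h = -13.086 kW
Heat removed = 785.15 kJ/min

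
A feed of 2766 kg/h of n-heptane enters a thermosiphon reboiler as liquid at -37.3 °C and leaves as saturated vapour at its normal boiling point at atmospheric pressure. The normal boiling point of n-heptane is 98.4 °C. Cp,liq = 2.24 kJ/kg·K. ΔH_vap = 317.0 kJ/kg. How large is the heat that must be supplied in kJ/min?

Q = 28600 kJ/min

liquid -37.3→98.4 °C: 303.97 kJ/kg
vaporisation at 98.4 °C: 317 kJ/kg
Δh = 303.97 + 317 = 620.97 kJ/kg
Q = ṁ·Δh = 2766 kg/h × 620.97 kJ/kg = 1.7176e+06 kJ/h
|Q| = 477.11 kW = 28627 kJ/min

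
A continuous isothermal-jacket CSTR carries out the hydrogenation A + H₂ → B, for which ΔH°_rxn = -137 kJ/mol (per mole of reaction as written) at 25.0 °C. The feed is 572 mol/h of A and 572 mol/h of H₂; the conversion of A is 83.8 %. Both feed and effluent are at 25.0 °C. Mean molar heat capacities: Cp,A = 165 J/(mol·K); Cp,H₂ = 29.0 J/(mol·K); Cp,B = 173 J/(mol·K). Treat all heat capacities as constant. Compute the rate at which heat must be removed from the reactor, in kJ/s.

Q_out = 18.2 kJ/s

Extent of reaction ξ = 0.838 × 572 = 479.34 mol/h
Reaction term: ξ·ΔH°_rxn = 479.34 × -137 = -65669 kJ/h
Q = ΔH = -65669 kJ/h = -18.241 kW
Heat removed = 18.241 kJ/s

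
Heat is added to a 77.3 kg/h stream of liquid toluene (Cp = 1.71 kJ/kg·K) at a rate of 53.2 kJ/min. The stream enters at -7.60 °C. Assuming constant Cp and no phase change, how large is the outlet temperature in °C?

Q = 53.2 kJ/min = 3192 kJ/h
ΔT = Q/(ṁ·Cp) = 3192/(77.3×1.71) = 24.148 K
T_out = -7.60 + 24.148 = 16.548 °C

T_out = 16.5 °C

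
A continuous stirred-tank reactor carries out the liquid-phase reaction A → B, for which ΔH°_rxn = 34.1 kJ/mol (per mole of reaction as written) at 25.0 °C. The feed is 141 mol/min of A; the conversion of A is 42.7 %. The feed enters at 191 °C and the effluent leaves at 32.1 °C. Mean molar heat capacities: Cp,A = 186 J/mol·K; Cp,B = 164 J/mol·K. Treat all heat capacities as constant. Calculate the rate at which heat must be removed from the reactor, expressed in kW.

Q_out = 35.4 kW

Extent of reaction ξ = 0.427 × 141 = 60.207 mol/min
Reaction term: ξ·ΔH°_rxn = 60.207 × 34.1 = 2053.1 kJ/min
Sensible, feed 191→25 °C: -4353.5 kJ/min
Outlet flows (mol/min): A 80.793, B 60.207
Sensible, products 25→32.1 °C: 176.8 kJ/min
Q = ΔH = -2123.7 kJ/min = -35.394 kW
Heat removed = 35.394 kW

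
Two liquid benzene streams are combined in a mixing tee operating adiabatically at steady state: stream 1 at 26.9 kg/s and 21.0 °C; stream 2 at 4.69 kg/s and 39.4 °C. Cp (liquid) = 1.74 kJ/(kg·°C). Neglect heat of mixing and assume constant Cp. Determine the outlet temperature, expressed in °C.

Adiabatic, steady state ⇒ Σ ṁᵢCp,ᵢ(T_out − Tᵢ) = 0
T_out = Σ ṁᵢCp,ᵢTᵢ / Σ ṁᵢCp,ᵢ
      = 1304.5 / 54.967 = 23.732 °C

T_out = 23.7 °C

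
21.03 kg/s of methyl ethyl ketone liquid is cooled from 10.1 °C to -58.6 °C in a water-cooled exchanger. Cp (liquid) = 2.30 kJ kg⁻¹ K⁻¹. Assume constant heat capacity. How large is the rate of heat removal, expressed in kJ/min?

Q_c = 199000 kJ/min

Q = ṁ·Cp·ΔT = 21.03 × 2.30 × (-58.6 − 10.1) = -3323 kJ/s
Cooling duty = 199380 kJ/min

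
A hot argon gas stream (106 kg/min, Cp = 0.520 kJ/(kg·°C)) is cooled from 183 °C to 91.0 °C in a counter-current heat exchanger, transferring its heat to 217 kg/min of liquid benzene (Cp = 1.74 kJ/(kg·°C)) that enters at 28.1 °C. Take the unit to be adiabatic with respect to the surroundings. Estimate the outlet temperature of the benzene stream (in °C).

T_c,out = 41.5 °C

Heat released by hot stream: Q = 106 × 0.520 × (183 − 91.0) = 5071 kJ/min
Energy balance on cold side (adiabatic exchanger): Q = ṁ_c·Cp_c·(T_c,out − T_c,in)
T_c,out = 28.1 + 5071/(217 × 1.74) = 41.53 °C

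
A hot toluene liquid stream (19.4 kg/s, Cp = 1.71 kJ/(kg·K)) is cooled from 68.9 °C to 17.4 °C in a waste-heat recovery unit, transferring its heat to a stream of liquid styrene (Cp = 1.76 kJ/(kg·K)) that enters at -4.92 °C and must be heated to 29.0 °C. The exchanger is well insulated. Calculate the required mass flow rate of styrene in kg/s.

ṁ_c = 28.6 kg/s

Heat released by hot stream: Q = 19.4 × 1.71 × (68.9 − 17.4) = 1708.5 kJ/s
Energy balance on cold side (adiabatic exchanger): Q = ṁ_c·Cp_c·(T_c,out − T_c,in)
ṁ_c = 1708.5 / [1.76 × (29.0 − -4.92)] = 28.618 kg/s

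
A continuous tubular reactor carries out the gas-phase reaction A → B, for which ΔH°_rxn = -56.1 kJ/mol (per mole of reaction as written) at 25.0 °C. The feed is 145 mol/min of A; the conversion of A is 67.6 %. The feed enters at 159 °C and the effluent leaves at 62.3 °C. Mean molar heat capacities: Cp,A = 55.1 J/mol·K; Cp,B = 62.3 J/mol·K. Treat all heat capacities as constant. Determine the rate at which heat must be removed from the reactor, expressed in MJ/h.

Q_out = 375 MJ/h

Extent of reaction ξ = 0.676 × 145 = 98.02 mol/min
Reaction term: ξ·ΔH°_rxn = 98.02 × -56.1 = -5498.9 kJ/min
Sensible, feed 159→25 °C: -1070.6 kJ/min
Outlet flows (mol/min): A 46.98, B 98.02
Sensible, products 25→62.3 °C: 324.33 kJ/min
Q = ΔH = -6245.2 kJ/min = -104.09 kW
Heat removed = 374.71 MJ/h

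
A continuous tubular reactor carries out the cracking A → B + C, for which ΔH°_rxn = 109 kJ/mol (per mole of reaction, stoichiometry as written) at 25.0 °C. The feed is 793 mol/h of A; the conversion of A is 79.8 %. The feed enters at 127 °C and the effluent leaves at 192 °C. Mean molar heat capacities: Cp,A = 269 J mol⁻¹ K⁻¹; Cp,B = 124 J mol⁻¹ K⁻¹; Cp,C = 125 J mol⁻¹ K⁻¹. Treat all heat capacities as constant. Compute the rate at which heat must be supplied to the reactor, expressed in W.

Q_in = 22400 W

Extent of reaction ξ = 0.798 × 793 = 632.81 mol/h
Reaction term: ξ·ΔH°_rxn = 632.81 × 109 = 68977 kJ/h
Sensible, feed 127→25 °C: -21758 kJ/h
Outlet flows (mol/h): A 160.19, B 632.81, C 632.81
Sensible, products 25→192 °C: 33510 kJ/h
Q = ΔH = 80729 kJ/h = 22.425 kW
Heat supplied = 22425 W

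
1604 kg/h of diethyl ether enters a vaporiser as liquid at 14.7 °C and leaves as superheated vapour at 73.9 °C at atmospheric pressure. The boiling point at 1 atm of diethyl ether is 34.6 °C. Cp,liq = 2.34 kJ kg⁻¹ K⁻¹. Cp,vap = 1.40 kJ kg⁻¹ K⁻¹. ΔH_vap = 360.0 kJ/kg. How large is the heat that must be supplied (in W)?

Q = 206000 W

liquid 14.7→34.6 °C: 46.566 kJ/kg
vaporisation at 34.6 °C: 360 kJ/kg
vapour 34.6→73.9 °C: 55.02 kJ/kg
Δh = 46.566 + 360 + 55.02 = 461.59 kJ/kg
Q = ṁ·Δh = 1604 kg/h × 461.59 kJ/kg = 740380 kJ/h
|Q| = 205.66 kW = 205660 W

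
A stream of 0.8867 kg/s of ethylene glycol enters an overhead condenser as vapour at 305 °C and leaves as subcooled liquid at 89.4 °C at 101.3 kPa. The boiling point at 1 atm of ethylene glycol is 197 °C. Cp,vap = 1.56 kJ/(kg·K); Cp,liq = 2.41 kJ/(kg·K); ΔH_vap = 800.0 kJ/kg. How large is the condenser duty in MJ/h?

Q_c = 3920 MJ/h

vapour 305→197 °C: -168.48 kJ/kg
condensation at 197 °C: -800 kJ/kg
liquid 197→89.4 °C: -259.32 kJ/kg
Δh = -168.48 + -800 + -259.32 = -1227.8 kJ/kg
Q = ṁ·Δh = 0.8867 kg/s × -1227.8 kJ/kg = -1088.7 kJ/s
|Q| = 1088.7 kW = 3919.3 MJ/h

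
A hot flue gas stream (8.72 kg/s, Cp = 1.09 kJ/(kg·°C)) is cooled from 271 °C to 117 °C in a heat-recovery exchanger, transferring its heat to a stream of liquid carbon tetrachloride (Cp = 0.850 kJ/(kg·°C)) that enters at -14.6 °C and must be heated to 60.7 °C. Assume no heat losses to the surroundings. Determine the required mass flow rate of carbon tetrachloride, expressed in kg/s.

Heat released by hot stream: Q = 8.72 × 1.09 × (271 − 117) = 1463.7 kJ/s
Energy balance on cold side (adiabatic exchanger): Q = ṁ_c·Cp_c·(T_c,out − T_c,in)
ṁ_c = 1463.7 / [0.850 × (60.7 − -14.6)] = 22.869 kg/s

ṁ_c = 22.9 kg/s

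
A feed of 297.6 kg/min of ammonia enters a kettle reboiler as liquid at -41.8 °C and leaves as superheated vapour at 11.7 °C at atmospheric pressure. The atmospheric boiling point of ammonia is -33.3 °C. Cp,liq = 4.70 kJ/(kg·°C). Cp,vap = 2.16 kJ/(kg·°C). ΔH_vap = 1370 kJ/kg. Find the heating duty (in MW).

liquid -41.8→-33.3 °C: 39.95 kJ/kg
vaporisation at -33.3 °C: 1370 kJ/kg
vapour -33.3→11.7 °C: 97.2 kJ/kg
Δh = 39.95 + 1370 + 97.2 = 1507.2 kJ/kg
Q = ṁ·Δh = 297.6 kg/min × 1507.2 kJ/kg = 448530 kJ/min
|Q| = 7475.5 kW = 7.4755 MW

Q = 7.48 MW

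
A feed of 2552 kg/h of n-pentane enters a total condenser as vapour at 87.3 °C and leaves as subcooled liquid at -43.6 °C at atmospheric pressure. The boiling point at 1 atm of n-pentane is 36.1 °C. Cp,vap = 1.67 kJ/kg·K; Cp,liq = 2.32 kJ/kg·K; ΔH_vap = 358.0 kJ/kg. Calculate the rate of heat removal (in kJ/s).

vapour 87.3→36.1 °C: -85.504 kJ/kg
condensation at 36.1 °C: -358 kJ/kg
liquid 36.1→-43.6 °C: -184.9 kJ/kg
Δh = -85.504 + -358 + -184.9 = -628.41 kJ/kg
Q = ṁ·Δh = 2552 kg/h × -628.41 kJ/kg = -1.6037e+06 kJ/h
|Q| = 445.47 kW

Q_c = 445 kJ/s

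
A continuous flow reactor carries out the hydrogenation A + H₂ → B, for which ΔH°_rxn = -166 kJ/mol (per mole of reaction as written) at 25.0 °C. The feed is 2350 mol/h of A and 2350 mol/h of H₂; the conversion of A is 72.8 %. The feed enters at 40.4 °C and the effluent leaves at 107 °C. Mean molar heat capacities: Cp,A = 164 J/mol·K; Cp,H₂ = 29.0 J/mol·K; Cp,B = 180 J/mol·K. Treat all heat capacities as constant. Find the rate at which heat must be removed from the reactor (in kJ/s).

Q_out = 71.0 kJ/s

Extent of reaction ξ = 0.728 × 2350 = 1710.8 mol/h
Reaction term: ξ·ΔH°_rxn = 1710.8 × -166 = -283990 kJ/h
Sensible, feed 40.4→25 °C: -6984.7 kJ/h
Outlet flows (mol/h): A 639.2, H₂ 639.2, B 1710.8
Sensible, products 25→107 °C: 35367 kJ/h
Q = ΔH = -255610 kJ/h = -71.003 kW
Heat removed = 71.003 kJ/s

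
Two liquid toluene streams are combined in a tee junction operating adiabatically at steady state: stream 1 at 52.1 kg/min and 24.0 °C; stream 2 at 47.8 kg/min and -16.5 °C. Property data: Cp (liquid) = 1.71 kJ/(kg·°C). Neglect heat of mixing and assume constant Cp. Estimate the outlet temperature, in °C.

T_out = 4.62 °C

Energy balance with Q = 0: Σ ṁᵢCp,ᵢ(T_out − Tᵢ) = 0
T_out = Σ ṁᵢCp,ᵢTᵢ / Σ ṁᵢCp,ᵢ
      = 789.51 / 170.83 = 4.6216 °C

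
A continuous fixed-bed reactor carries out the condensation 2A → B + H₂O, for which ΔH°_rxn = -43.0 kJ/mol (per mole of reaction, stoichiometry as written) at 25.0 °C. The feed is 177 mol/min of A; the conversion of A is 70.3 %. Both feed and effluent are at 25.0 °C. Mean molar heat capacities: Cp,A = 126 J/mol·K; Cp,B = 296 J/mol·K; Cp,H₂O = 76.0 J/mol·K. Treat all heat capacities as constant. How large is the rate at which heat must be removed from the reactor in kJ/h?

Q_out = 161000 kJ/h

Extent of reaction ξ = 0.703 × 177 / 2 = 62.215 mol/min
Reaction term: ξ·ΔH°_rxn = 62.215 × -43.0 = -2675.3 kJ/min
Q = ΔH = -2675.3 kJ/min = -44.588 kW
Heat removed = 160520 kJ/h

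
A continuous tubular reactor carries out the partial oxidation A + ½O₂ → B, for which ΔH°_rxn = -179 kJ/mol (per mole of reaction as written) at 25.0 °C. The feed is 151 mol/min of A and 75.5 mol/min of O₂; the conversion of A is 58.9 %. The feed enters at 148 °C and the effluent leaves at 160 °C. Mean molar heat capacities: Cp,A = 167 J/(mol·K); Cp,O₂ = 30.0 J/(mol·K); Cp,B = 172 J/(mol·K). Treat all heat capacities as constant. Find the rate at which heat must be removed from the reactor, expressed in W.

Extent of reaction ξ = 0.589 × 151 = 88.939 mol/min
Reaction term: ξ·ΔH°_rxn = 88.939 × -179 = -15920 kJ/min
Sensible, feed 148→25 °C: -3380.3 kJ/min
Outlet flows (mol/min): A 62.061, O₂ 31.031, B 88.939
Sensible, products 25→160 °C: 3590 kJ/min
Q = ΔH = -15710 kJ/min = -261.84 kW
Heat removed = 261840 W

Q_out = 262000 W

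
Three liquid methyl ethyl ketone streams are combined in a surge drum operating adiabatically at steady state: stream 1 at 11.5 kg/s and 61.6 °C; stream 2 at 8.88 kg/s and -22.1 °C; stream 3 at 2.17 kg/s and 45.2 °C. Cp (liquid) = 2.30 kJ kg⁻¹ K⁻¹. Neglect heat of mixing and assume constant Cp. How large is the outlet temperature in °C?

T_out = 27.1 °C

Adiabatic, steady state ⇒ Σ ṁᵢCp,ᵢ(T_out − Tᵢ) = 0
Σ ṁᵢCp,ᵢTᵢ = 11.5×2.30×61.6 + 8.88×2.30×-22.1 + 2.17×2.30×45.2 = 1403.5
Σ ṁᵢCp,ᵢ = 11.5×2.30 + 8.88×2.30 + 2.17×2.30 = 51.865
T_out = 1403.5 / 51.865 = 27.061 °C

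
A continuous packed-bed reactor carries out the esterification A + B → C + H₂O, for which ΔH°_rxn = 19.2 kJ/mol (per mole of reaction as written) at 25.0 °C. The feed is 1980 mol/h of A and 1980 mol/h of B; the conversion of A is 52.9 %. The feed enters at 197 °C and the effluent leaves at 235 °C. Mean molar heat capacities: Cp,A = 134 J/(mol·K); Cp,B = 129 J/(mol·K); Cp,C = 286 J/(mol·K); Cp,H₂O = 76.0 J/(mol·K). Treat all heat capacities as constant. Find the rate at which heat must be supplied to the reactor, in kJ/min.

Extent of reaction ξ = 0.529 × 1980 = 1047.4 mol/h
Reaction term: ξ·ΔH°_rxn = 1047.4 × 19.2 = 20110 kJ/h
Sensible, feed 197→25 °C: -89567 kJ/h
Outlet flows (mol/h): A 932.58, B 932.58, C 1047.4, H₂O 1047.4
Sensible, products 25→235 °C: 131130 kJ/h
Q = ΔH = 61674 kJ/h = 17.132 kW
Heat supplied = 1027.9 kJ/min

Q_in = 1030 kJ/min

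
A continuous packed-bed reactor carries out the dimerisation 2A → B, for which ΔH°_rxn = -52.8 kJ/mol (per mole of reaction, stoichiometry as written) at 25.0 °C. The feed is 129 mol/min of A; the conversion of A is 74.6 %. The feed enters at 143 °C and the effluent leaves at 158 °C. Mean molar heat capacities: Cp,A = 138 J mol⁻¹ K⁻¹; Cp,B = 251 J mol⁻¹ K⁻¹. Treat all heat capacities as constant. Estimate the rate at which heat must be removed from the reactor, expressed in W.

Q_out = 40600 W

Extent of reaction ξ = 0.746 × 129 / 2 = 48.117 mol/min
Reaction term: ξ·ΔH°_rxn = 48.117 × -52.8 = -2540.6 kJ/min
Sensible, feed 143→25 °C: -2100.6 kJ/min
Outlet flows (mol/min): A 32.766, B 48.117
Sensible, products 25→158 °C: 2207.7 kJ/min
Q = ΔH = -2433.5 kJ/min = -40.559 kW
Heat removed = 40559 W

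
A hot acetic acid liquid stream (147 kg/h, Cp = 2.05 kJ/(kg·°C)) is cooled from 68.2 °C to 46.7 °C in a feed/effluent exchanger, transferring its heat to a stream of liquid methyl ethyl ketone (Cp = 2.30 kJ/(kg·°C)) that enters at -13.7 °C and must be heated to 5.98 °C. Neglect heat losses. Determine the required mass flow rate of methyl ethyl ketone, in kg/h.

Heat released by hot stream: Q = 147 × 2.05 × (68.2 − 46.7) = 6479 kJ/h
Energy balance on cold side (adiabatic exchanger): Q = ṁ_c·Cp_c·(T_c,out − T_c,in)
ṁ_c = 6479 / [2.30 × (5.98 − -13.7)] = 143.14 kg/h

ṁ_c = 143 kg/h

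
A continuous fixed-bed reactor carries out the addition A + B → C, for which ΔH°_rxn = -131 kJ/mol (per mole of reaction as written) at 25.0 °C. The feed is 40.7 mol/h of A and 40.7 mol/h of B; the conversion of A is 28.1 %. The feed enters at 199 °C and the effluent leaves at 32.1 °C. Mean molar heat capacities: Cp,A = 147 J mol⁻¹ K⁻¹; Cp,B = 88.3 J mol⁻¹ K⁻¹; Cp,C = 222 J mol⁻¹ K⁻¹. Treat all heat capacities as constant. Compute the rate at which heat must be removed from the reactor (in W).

Extent of reaction ξ = 0.281 × 40.7 = 11.437 mol/h
Reaction term: ξ·ΔH°_rxn = 11.437 × -131 = -1498.2 kJ/h
Sensible, feed 199→25 °C: -1666.3 kJ/h
Outlet flows (mol/h): A 29.263, B 29.263, C 11.437
Sensible, products 25→32.1 °C: 66.915 kJ/h
Q = ΔH = -3097.6 kJ/h = -0.86046 kW
Heat removed = 860.46 W

Q_out = 860 W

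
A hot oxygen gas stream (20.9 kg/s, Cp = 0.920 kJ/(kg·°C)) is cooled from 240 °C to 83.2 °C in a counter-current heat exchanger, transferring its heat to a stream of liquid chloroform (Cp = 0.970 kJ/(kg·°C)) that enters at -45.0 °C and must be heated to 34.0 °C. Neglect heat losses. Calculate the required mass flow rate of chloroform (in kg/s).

Heat released by hot stream: Q = 20.9 × 0.920 × (240 − 83.2) = 3015 kJ/s
Energy balance on cold side (adiabatic exchanger): Q = ṁ_c·Cp_c·(T_c,out − T_c,in)
ṁ_c = 3015 / [0.970 × (34.0 − -45.0)] = 39.344 kg/s

ṁ_c = 39.3 kg/s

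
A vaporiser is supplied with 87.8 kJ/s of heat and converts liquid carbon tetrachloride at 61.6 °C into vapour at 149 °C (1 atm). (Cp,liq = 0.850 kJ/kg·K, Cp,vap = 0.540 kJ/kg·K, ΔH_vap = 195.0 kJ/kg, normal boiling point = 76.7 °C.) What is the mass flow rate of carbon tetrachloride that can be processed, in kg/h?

ṁ = 1280 kg/h

Δh = 0.850×(76.7−61.6) + 195.0 + 0.540×(149−76.7) = 246.88 kJ/kg
Q = 87.8 kJ/s = 87.8 kJ/s = 316080 kJ/h
ṁ = Q/Δh = 316080 / 246.88 = 1280.3 kg/h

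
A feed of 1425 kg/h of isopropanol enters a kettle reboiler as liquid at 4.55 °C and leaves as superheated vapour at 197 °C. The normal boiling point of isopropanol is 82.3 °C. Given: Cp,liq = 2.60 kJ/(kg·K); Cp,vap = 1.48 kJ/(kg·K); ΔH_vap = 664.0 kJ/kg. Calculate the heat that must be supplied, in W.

Q = 410000 W

liquid 4.55→82.3 °C: 202.15 kJ/kg
vaporisation at 82.3 °C: 664 kJ/kg
vapour 82.3→197 °C: 169.76 kJ/kg
Δh = 202.15 + 664 + 169.76 = 1035.9 kJ/kg
Q = ṁ·Δh = 1425 kg/h × 1035.9 kJ/kg = 1.4762e+06 kJ/h
|Q| = 410.05 kW = 410050 W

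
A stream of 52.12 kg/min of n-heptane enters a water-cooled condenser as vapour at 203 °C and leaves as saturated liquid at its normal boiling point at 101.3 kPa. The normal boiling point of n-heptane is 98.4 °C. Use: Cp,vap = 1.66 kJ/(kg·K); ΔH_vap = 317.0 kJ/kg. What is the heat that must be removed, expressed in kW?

Q_c = 426 kW

vapour 203→98.4 °C: -173.64 kJ/kg
condensation at 98.4 °C: -317 kJ/kg
Δh = -173.64 + -317 = -490.64 kJ/kg
Q = ṁ·Δh = 52.12 kg/min × -490.64 kJ/kg = -25572 kJ/min
|Q| = 426.2 kW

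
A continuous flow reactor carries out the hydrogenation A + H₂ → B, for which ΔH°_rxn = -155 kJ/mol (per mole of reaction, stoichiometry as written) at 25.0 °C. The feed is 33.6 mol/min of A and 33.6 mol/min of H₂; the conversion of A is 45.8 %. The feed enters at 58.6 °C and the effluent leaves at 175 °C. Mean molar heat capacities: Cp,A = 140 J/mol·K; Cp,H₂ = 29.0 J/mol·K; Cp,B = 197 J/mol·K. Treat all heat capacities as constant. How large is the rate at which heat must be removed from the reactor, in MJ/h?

Q_out = 99.6 MJ/h

Extent of reaction ξ = 0.458 × 33.6 = 15.389 mol/min
Reaction term: ξ·ΔH°_rxn = 15.389 × -155 = -2385.3 kJ/min
Sensible, feed 58.6→25 °C: -190.79 kJ/min
Outlet flows (mol/min): A 18.211, H₂ 18.211, B 15.389
Sensible, products 25→175 °C: 916.39 kJ/min
Q = ΔH = -1659.7 kJ/min = -27.661 kW
Heat removed = 99.58 MJ/h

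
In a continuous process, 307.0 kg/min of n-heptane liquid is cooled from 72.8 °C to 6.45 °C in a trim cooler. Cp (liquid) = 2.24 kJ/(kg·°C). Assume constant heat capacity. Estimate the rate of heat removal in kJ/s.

Q = ṁ·Cp·ΔT = 307.0 × 2.24 × (6.45 − 72.8) = -45628 kJ/min
Converting: 45628 / 60 s = 760.46 kW

Q_c = 760 kJ/s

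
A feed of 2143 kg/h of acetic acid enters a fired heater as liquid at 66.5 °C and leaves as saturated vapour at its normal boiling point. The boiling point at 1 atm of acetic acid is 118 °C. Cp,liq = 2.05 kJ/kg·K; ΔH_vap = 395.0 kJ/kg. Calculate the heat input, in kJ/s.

Q = 298 kJ/s

liquid 66.5→118 °C: 105.57 kJ/kg
vaporisation at 118 °C: 395 kJ/kg
Δh = 105.57 + 395 = 500.57 kJ/kg
Q = ṁ·Δh = 2143 kg/h × 500.57 kJ/kg = 1.0727e+06 kJ/h
|Q| = 297.98 kW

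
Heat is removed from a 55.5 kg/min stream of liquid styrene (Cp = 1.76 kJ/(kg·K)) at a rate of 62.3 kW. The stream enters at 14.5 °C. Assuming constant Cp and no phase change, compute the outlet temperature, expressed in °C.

T_out = -23.8 °C

Q = 62.3 kW = 3738 kJ/min
ΔT = Q/(ṁ·Cp) = 3738/(55.5×1.76) = 38.268 K
T_out = 14.5 − 38.268 = -23.768 °C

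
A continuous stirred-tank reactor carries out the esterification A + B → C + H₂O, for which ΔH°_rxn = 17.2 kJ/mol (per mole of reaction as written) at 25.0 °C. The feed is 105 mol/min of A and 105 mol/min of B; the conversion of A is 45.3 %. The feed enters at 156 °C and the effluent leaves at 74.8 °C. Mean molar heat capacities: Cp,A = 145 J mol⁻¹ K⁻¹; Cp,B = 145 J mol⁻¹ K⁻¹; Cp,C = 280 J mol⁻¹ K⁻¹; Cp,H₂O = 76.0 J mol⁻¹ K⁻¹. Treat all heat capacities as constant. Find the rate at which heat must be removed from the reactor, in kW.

Extent of reaction ξ = 0.453 × 105 = 47.565 mol/min
Reaction term: ξ·ΔH°_rxn = 47.565 × 17.2 = 818.12 kJ/min
Sensible, feed 156→25 °C: -3988.9 kJ/min
Outlet flows (mol/min): A 57.435, B 57.435, C 47.565, H₂O 47.565
Sensible, products 25→74.8 °C: 1672.7 kJ/min
Q = ΔH = -1498.1 kJ/min = -24.968 kW
Heat removed = 24.968 kW

Q_out = 25.0 kW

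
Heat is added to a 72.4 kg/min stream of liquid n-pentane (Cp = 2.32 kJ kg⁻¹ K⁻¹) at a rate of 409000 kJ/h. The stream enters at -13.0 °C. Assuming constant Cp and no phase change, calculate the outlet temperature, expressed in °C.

T_out = 27.6 °C

Q = 409000 kJ/h = 6816.7 kJ/min
ΔT = Q/(ṁ·Cp) = 6816.7/(72.4×2.32) = 40.583 K
T_out = -13.0 + 40.583 = 27.583 °C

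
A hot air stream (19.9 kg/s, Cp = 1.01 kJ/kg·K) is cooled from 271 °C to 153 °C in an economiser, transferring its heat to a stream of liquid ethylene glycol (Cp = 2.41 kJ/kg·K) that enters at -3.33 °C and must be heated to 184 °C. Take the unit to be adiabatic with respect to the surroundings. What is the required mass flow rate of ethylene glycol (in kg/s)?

ṁ_c = 5.25 kg/s

Heat released by hot stream: Q = 19.9 × 1.01 × (271 − 153) = 2371.7 kJ/s
Energy balance on cold side (adiabatic exchanger): Q = ṁ_c·Cp_c·(T_c,out − T_c,in)
ṁ_c = 2371.7 / [2.41 × (184 − -3.33)] = 5.2533 kg/s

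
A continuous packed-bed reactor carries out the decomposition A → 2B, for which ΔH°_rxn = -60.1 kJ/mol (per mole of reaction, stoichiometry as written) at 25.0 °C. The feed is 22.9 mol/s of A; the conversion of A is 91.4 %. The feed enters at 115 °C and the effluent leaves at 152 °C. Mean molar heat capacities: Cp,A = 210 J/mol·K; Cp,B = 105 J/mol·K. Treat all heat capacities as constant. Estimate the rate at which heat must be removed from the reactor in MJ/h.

Extent of reaction ξ = 0.914 × 22.9 = 20.931 mol/s
Reaction term: ξ·ΔH°_rxn = 20.931 × -60.1 = -1257.9 kJ/s
Sensible, feed 115→25 °C: -432.81 kJ/s
Outlet flows (mol/s): A 1.9694, B 41.861
Sensible, products 25→152 °C: 610.74 kJ/s
Q = ΔH = -1080 kJ/s = -1080 kW
Heat removed = 3888 MJ/h

Q_out = 3890 MJ/h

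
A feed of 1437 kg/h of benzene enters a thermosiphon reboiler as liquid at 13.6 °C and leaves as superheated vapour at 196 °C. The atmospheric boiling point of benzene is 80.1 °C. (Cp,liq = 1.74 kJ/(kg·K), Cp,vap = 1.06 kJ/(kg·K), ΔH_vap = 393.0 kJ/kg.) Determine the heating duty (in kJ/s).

liquid 13.6→80.1 °C: 115.71 kJ/kg
vaporisation at 80.1 °C: 393 kJ/kg
vapour 80.1→196 °C: 122.85 kJ/kg
Δh = 115.71 + 393 + 122.85 = 631.56 kJ/kg
Q = ṁ·Δh = 1437 kg/h × 631.56 kJ/kg = 907560 kJ/h
|Q| = 252.1 kW

Q = 252 kJ/s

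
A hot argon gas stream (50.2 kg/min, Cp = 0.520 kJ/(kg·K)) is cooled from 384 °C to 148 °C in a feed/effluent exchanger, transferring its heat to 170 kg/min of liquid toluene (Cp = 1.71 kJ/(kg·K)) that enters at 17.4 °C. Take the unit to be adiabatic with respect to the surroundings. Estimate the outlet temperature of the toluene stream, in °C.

T_c,out = 38.6 °C

Heat released by hot stream: Q = 50.2 × 0.520 × (384 − 148) = 6160.5 kJ/min
Energy balance on cold side (adiabatic exchanger): Q = ṁ_c·Cp_c·(T_c,out − T_c,in)
T_c,out = 17.4 + 6160.5/(170 × 1.71) = 38.592 °C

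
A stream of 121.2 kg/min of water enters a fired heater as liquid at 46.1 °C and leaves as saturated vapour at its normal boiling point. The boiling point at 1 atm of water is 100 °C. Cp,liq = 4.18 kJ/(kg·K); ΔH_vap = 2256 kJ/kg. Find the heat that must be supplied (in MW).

liquid 46.1→100 °C: 225.3 kJ/kg
vaporisation at 100 °C: 2256 kJ/kg
Δh = 225.3 + 2256 = 2481.3 kJ/kg
Q = ṁ·Δh = 121.2 kg/min × 2481.3 kJ/kg = 300730 kJ/min
|Q| = 5012.2 kW = 5.0122 MW

Q = 5.01 MW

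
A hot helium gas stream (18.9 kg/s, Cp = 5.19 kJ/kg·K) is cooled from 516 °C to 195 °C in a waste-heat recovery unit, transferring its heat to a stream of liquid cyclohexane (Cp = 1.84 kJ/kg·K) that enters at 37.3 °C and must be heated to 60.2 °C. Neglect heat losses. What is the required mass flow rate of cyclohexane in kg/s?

Heat released by hot stream: Q = 18.9 × 5.19 × (516 − 195) = 31487 kJ/s
Energy balance on cold side (adiabatic exchanger): Q = ṁ_c·Cp_c·(T_c,out − T_c,in)
ṁ_c = 31487 / [1.84 × (60.2 − 37.3)] = 747.28 kg/s

ṁ_c = 747 kg/s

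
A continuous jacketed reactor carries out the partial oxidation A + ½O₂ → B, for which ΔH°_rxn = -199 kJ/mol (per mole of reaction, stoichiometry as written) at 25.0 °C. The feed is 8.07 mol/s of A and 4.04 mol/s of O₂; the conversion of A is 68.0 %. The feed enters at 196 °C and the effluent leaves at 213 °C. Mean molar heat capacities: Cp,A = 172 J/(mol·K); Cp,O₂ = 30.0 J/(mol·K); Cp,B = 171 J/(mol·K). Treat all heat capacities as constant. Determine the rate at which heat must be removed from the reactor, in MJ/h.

Extent of reaction ξ = 0.680 × 8.07 = 5.4876 mol/s
Reaction term: ξ·ΔH°_rxn = 5.4876 × -199 = -1092 kJ/s
Sensible, feed 196→25 °C: -258.08 kJ/s
Outlet flows (mol/s): A 2.5824, O₂ 1.2962, B 5.4876
Sensible, products 25→213 °C: 267.23 kJ/s
Q = ΔH = -1082.9 kJ/s = -1082.9 kW
Heat removed = 3898.4 MJ/h

Q_out = 3900 MJ/h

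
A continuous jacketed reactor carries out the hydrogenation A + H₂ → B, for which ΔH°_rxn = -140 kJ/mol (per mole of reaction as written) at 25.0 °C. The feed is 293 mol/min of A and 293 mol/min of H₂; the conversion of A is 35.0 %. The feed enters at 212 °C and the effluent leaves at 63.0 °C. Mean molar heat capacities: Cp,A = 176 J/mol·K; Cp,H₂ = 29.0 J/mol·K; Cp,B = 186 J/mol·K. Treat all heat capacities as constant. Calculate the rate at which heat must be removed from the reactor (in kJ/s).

Q_out = 390 kJ/s

Extent of reaction ξ = 0.350 × 293 = 102.55 mol/min
Reaction term: ξ·ΔH°_rxn = 102.55 × -140 = -14357 kJ/min
Sensible, feed 212→25 °C: -11232 kJ/min
Outlet flows (mol/min): A 190.45, H₂ 190.45, B 102.55
Sensible, products 25→63.0 °C: 2208.4 kJ/min
Q = ΔH = -23381 kJ/min = -389.68 kW
Heat removed = 389.68 kJ/s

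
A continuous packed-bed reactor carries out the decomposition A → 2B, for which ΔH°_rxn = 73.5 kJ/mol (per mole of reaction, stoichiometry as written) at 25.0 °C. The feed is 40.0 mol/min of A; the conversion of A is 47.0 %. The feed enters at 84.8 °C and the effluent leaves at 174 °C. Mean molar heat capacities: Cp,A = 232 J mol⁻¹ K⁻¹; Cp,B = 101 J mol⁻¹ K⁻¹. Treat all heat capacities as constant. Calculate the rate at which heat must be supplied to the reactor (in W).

Extent of reaction ξ = 0.470 × 40.0 = 18.8 mol/min
Reaction term: ξ·ΔH°_rxn = 18.8 × 73.5 = 1381.8 kJ/min
Sensible, feed 84.8→25 °C: -554.94 kJ/min
Outlet flows (mol/min): A 21.2, B 37.6
Sensible, products 25→174 °C: 1298.7 kJ/min
Q = ΔH = 2125.5 kJ/min = 35.426 kW
Heat supplied = 35426 W

Q_in = 35400 W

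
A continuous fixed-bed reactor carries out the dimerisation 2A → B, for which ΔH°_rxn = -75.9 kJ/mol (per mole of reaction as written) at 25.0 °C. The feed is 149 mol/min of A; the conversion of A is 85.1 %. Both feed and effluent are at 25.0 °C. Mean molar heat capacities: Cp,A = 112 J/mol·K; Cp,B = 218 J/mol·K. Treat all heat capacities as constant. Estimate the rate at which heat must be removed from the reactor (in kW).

Extent of reaction ξ = 0.851 × 149 / 2 = 63.399 mol/min
Reaction term: ξ·ΔH°_rxn = 63.399 × -75.9 = -4812 kJ/min
Q = ΔH = -4812 kJ/min = -80.2 kW
Heat removed = 80.2 kW

Q_out = 80.2 kW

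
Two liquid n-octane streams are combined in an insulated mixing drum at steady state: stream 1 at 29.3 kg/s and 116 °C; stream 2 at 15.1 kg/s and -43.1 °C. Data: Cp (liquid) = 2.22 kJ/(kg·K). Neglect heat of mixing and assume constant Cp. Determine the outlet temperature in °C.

Adiabatic, steady state ⇒ Σ ṁᵢCp,ᵢ(T_out − Tᵢ) = 0
Σ ṁᵢCp,ᵢTᵢ = 29.3×2.22×116 + 15.1×2.22×-43.1 = 6100.5
Σ ṁᵢCp,ᵢ = 29.3×2.22 + 15.1×2.22 = 98.568
T_out = 6100.5 / 98.568 = 61.892 °C

T_out = 61.9 °C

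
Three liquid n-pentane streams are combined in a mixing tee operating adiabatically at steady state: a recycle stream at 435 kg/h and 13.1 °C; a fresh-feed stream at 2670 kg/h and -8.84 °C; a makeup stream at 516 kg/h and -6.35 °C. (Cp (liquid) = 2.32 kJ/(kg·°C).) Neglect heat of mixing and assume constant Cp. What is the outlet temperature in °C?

T_out = -5.85 °C

Adiabatic, steady state ⇒ Σ ṁᵢCp,ᵢ(T_out − Tᵢ) = 0
Σ ṁᵢCp,ᵢTᵢ = 435×2.32×13.1 + 2670×2.32×-8.84 + 516×2.32×-6.35 = -49140
Σ ṁᵢCp,ᵢ = 435×2.32 + 2670×2.32 + 516×2.32 = 8400.7
T_out = -49140 / 8400.7 = -5.8495 °C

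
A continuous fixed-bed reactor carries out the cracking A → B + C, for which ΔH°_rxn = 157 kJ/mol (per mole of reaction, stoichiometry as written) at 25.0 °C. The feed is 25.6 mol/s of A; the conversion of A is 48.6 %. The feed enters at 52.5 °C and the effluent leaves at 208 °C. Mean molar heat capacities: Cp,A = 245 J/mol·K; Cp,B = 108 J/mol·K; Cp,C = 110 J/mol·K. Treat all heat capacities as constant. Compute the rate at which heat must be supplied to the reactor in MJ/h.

Q_in = 10300 MJ/h

Extent of reaction ξ = 0.486 × 25.6 = 12.442 mol/s
Reaction term: ξ·ΔH°_rxn = 12.442 × 157 = 1953.3 kJ/s
Sensible, feed 52.5→25 °C: -172.48 kJ/s
Outlet flows (mol/s): A 13.158, B 12.442, C 12.442
Sensible, products 25→208 °C: 1086.3 kJ/s
Q = ΔH = 2867.2 kJ/s = 2867.2 kW
Heat supplied = 10322 MJ/h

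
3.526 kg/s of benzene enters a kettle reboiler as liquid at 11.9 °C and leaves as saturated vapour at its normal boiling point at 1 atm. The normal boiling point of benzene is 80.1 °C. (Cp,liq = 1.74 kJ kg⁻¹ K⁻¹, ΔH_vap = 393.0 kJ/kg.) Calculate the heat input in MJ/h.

Q = 6490 MJ/h

liquid 11.9→80.1 °C: 118.67 kJ/kg
vaporisation at 80.1 °C: 393 kJ/kg
Δh = 118.67 + 393 = 511.67 kJ/kg
Q = ṁ·Δh = 3.526 kg/s × 511.67 kJ/kg = 1804.1 kJ/s
|Q| = 1804.1 kW = 6494.9 MJ/h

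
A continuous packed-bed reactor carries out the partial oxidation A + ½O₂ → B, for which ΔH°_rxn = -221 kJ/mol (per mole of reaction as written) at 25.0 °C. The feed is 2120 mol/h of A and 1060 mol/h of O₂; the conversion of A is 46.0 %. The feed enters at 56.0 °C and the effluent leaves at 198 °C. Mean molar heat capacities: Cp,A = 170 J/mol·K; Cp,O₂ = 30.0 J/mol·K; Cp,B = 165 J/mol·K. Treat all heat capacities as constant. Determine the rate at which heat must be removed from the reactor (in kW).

Q_out = 45.3 kW

Extent of reaction ξ = 0.460 × 2120 = 975.2 mol/h
Reaction term: ξ·ΔH°_rxn = 975.2 × -221 = -215520 kJ/h
Sensible, feed 56.0→25 °C: -12158 kJ/h
Outlet flows (mol/h): A 1144.8, O₂ 572.4, B 975.2
Sensible, products 25→198 °C: 64476 kJ/h
Q = ΔH = -163200 kJ/h = -45.334 kW
Heat removed = 45.334 kW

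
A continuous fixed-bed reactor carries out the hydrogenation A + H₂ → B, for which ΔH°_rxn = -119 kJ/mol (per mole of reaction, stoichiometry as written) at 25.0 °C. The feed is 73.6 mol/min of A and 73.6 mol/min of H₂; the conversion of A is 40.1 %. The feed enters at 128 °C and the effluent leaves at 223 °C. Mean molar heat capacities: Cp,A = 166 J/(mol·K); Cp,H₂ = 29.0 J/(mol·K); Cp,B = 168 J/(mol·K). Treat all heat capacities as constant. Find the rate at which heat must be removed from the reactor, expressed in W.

Extent of reaction ξ = 0.401 × 73.6 = 29.514 mol/min
Reaction term: ξ·ΔH°_rxn = 29.514 × -119 = -3512.1 kJ/min
Sensible, feed 128→25 °C: -1478.3 kJ/min
Outlet flows (mol/min): A 44.086, H₂ 44.086, B 29.514
Sensible, products 25→223 °C: 2683.9 kJ/min
Q = ΔH = -2306.5 kJ/min = -38.441 kW
Heat removed = 38441 W

Q_out = 38400 W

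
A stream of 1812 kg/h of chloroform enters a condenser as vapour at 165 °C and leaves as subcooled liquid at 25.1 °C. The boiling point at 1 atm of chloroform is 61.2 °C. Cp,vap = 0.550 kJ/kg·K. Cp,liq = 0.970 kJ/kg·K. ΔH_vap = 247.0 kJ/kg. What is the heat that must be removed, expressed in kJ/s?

vapour 165→61.2 °C: -57.09 kJ/kg
condensation at 61.2 °C: -247 kJ/kg
liquid 61.2→25.1 °C: -35.017 kJ/kg
Δh = -57.09 + -247 + -35.017 = -339.11 kJ/kg
Q = ṁ·Δh = 1812 kg/h × -339.11 kJ/kg = -614460 kJ/h
|Q| = 170.68 kW

Q_c = 171 kJ/s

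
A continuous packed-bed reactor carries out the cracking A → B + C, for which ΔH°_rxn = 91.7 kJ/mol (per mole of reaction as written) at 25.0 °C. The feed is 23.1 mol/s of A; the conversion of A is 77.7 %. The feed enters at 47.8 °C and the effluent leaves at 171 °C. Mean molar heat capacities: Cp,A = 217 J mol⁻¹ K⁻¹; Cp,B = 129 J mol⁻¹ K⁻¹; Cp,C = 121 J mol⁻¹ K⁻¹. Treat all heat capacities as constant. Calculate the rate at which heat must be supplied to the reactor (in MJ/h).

Extent of reaction ξ = 0.777 × 23.1 = 17.949 mol/s
Reaction term: ξ·ΔH°_rxn = 17.949 × 91.7 = 1645.9 kJ/s
Sensible, feed 47.8→25 °C: -114.29 kJ/s
Outlet flows (mol/s): A 5.1513, B 17.949, C 17.949
Sensible, products 25→171 °C: 818.33 kJ/s
Q = ΔH = 2349.9 kJ/s = 2349.9 kW
Heat supplied = 8459.8 MJ/h

Q_in = 8460 MJ/h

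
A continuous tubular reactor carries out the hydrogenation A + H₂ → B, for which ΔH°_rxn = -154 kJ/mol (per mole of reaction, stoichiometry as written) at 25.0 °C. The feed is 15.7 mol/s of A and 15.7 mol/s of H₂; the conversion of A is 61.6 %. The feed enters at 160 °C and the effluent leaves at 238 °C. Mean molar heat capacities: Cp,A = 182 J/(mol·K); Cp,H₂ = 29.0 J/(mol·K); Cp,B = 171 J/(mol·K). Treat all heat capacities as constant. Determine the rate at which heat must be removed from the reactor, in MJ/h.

Extent of reaction ξ = 0.616 × 15.7 = 9.6712 mol/s
Reaction term: ξ·ΔH°_rxn = 9.6712 × -154 = -1489.4 kJ/s
Sensible, feed 160→25 °C: -447.21 kJ/s
Outlet flows (mol/s): A 6.0288, H₂ 6.0288, B 9.6712
Sensible, products 25→238 °C: 623.21 kJ/s
Q = ΔH = -1313.4 kJ/s = -1313.4 kW
Heat removed = 4728.1 MJ/h

Q_out = 4730 MJ/h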